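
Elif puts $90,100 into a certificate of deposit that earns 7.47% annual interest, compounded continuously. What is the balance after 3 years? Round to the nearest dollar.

A = P·e^(rt) = 90,100·e^(0.0747·3) = 90,100·e^0.2241.
e^0.2241 ≈ 1.25119613279, so A ≈ 112,732.7716.

$112,733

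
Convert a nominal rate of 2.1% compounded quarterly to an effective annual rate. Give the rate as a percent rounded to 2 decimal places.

One year is 4 periods at 0.00525 each: (1 + 0.00525)^4 ≈ 1.021166.
EAR = 1.021166 − 1 ≈ 2.11660%.

2.12%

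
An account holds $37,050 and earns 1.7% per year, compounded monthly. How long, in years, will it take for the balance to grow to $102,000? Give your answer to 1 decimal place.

We need (1 + 0.00141667)^(12t) = 2.753, so 12t = ln 2.753 / ln 1.001417 ≈ 715.3564.
t ≈ 715.3564/12 = 59.6130 years.

59.6 years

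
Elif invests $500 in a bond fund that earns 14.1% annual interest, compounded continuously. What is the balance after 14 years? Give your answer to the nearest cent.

A = P·e^(rt) = 500·e^(0.141·14) = 500·e^1.974.
e^1.974 ≈ 7.199416636, so A ≈ 3,599.7083.

$3,599.71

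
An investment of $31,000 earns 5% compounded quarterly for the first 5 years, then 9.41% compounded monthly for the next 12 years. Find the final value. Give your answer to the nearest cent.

Phase 1: 31,000·(1 + 0.0125)^20 ≈ 39,743.1542.
Phase 2: 39,743.1542·(1 + 0.0941/12)^144 ≈ 122,392.5142.

$122,392.51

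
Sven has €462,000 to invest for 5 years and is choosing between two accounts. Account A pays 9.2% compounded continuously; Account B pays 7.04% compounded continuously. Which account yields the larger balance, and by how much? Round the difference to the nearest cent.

A: e^(0.092·5) = e^0.46 ≈ 1.58407398499, so 462,000 × 1.58407398499 ≈ 731,842.1811.
B: e^(0.0704·5) = e^0.352 ≈ 1.42190852372, so 462,000 × 1.42190852372 ≈ 656,921.7380.
Difference ≈ 74,920.4431 in favor of A.

Account A, by €74,920.44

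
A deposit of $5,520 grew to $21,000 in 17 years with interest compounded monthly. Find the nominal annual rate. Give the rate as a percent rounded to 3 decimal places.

7.885%

(1 + r/12)^204 = 21,000/5,520 = 3.80435.
1 + r/12 = 3.80435^(1/204) ≈ 1.006571, so r/12 ≈ 0.00657122.
r ≈ 12·0.00657122 = 7.88547%.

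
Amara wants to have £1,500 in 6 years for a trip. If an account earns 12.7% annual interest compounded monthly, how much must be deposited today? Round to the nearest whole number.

£703

Periodic rate = 12.7%/12 = 0.0105833; 72 periods.
P = 1,500/(1 + 0.127/12)^72 ≈ 1,500/2.133995354 ≈ 702.9069.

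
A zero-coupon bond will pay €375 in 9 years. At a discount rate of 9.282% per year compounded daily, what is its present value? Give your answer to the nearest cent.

Periodic rate = 9.282%/365 = 0.000254301; 3285 periods.
P = 375/(1 + 0.09282/365)^3285 ≈ 375/2.30544519 ≈ 162.6584.

€162.66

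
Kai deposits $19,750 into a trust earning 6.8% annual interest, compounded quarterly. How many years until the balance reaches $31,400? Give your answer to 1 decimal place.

6.9 years

(1 + 0.017)^(4t) = 31,400/19,750 = 1.5899.
4t·ln(1 + 0.017) = ln(1.5899); 4t = 0.46365/0.0168571 ≈ 27.5050.
t ≈ 6.8762 years.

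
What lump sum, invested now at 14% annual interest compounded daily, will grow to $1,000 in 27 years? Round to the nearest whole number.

$23

Growth factor = (1 + 0.14/365)^9855 ≈ 43.7842977.
P = 1,000/43.7842977 ≈ 22.8392.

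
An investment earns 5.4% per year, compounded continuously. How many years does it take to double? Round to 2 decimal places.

e^(0.054t) = 2, so 0.054t = ln 2 ≈ 0.69315.
t ≈ 0.69315/0.054 ≈ 12.8361.

12.84 years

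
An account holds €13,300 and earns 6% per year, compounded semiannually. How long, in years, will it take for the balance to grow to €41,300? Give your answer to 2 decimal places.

19.17 years

We need (1 + 0.03)^(2t) = 3.1053, so 2t = ln 3.1053 / ln 1.03 ≈ 38.3337.
t ≈ 38.3337/2 = 19.1669 years.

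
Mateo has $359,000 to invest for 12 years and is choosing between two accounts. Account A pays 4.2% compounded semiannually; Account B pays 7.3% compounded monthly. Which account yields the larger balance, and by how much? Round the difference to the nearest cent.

Account B, by $268,603.38

A: (1 + 0.021)^24 ≈ 1.64671260577, so 359,000 × 1.64671260577 ≈ 591,169.8255.
B: (1 + 0.073/12)^144 ≈ 2.39491144915, so 359,000 × 2.39491144915 ≈ 859,773.2102.
Difference ≈ 268,603.3848 in favor of B.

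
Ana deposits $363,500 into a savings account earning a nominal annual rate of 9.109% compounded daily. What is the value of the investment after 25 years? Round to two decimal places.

Growth factor = (1 + 0.09109/365)^9125 ≈ 9.747061842823.
A ≈ 363,500 × 9.747061842823 ≈ 3,543,056.9799.

$3,543,056.98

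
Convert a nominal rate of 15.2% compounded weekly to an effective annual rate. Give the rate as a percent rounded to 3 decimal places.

EAR = (1 + 15.2%/52)^52 − 1 = (1 + 0.00292308)^52 − 1.
(1 + 0.00292308)^52 ≈ 1.163902, so EAR ≈ 16.39021%.

16.390%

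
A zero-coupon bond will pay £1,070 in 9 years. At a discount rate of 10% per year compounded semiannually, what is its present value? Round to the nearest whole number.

Growth factor = (1 + 0.05)^18 ≈ 2.406619234.
P = 1,070/2.406619234 ≈ 444.6071.

£445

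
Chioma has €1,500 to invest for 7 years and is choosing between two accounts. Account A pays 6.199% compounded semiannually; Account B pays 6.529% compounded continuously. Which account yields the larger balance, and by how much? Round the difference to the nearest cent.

Account B, by €69.30

Account A growth factor: (1 + 0.030995)^14 ≈ 1.533175347; balance ≈ 2,299.7630.
Account B growth factor: e^(0.06529·7) = e^0.45703 ≈ 1.579376265; balance ≈ 2,369.0644.
Account B is larger by 69.3014.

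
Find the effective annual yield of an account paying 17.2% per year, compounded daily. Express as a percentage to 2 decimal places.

18.76%

One year is 365 periods at 0.000471233 each: (1 + 0.000471233)^365 ≈ 1.18763.
EAR = 1.18763 − 1 ≈ 18.76297%.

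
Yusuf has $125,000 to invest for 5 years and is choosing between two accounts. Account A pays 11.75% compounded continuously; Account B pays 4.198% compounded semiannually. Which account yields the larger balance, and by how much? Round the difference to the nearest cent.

Account A, by $71,075.80

Account A growth factor: e^(0.1175·5) = e^0.5875 ≈ 1.79948407713; balance ≈ 224,935.5096.
Account B growth factor: (1 + 0.02099)^10 ≈ 1.23087764585; balance ≈ 153,859.7057.
Account A is larger by 71,075.8039.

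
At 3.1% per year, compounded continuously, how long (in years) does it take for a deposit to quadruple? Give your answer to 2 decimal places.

44.72 years

e^(0.031t) = 4, so 0.031t = ln 4 ≈ 1.3863.
t ≈ 1.3863/0.031 ≈ 44.7192.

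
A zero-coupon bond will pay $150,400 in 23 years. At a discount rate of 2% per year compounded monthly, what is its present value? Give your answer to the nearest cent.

Periodic rate = 2%/12 = 0.00166667; 276 periods.
P = 150,400/(1 + 0.02/12)^276 ≈ 150,400/1.5834675466 ≈ 94,981.4225.

$94,981.42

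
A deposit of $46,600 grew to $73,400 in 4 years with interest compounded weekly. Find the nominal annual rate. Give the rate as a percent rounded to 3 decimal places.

(1 + r/52)^208 = 73,400/46,600 = 1.57511.
1 + r/52 = 1.57511^(1/208) ≈ 1.002187, so r/52 ≈ 0.00218663.
r ≈ 52·0.00218663 = 11.37050%.

11.370%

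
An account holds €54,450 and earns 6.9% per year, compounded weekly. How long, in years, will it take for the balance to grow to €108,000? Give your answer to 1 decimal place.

9.9 years

(1 + 0.00132692)^(52t) = 108,000/54,450 = 1.9835.
52t·ln(1 + 0.00132692) = ln(1.9835); 52t = 0.68485/0.00132604 ≈ 516.4600.
t ≈ 9.9319 years.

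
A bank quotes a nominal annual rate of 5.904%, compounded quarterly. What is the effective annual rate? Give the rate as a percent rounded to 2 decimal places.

One year is 4 periods at 0.01476 each: (1 + 0.01476)^4 ≈ 1.06036.
EAR = 1.06036 − 1 ≈ 6.03601%.

6.04%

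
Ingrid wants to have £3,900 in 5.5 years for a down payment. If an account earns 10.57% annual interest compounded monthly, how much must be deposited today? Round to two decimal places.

£2,186.22

Periodic rate = 10.57%/12 = 0.00880833; 66 periods.
P = 3,900/(1 + 0.1057/12)^66 ≈ 3,900/1.78390463 ≈ 2,186.2155.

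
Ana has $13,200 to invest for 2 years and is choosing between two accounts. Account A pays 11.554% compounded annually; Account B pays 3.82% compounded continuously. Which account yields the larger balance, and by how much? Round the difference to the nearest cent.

A: (1 + 0.11554)^2 ≈ 1.2444294916, so 13,200 × 1.2444294916 ≈ 16,426.4693.
B: e^(0.0382·2) = e^0.0764 ≈ 1.0793942455, so 13,200 × 1.0793942455 ≈ 14,248.0040.
Difference ≈ 2,178.4652 in favor of A.

Account A, by $2,178.47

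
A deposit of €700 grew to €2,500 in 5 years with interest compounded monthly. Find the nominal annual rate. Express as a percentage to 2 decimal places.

The 60-period growth factor is 2,500/700 = 3.57143.
r/12 = 3.57143^(1/60) − 1 ≈ 0.0214428, so r ≈ 12·0.0214428 = 25.73131%.

25.73%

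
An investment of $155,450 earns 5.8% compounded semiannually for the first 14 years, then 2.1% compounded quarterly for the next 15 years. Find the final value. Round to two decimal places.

$473,877.54

After 14 years at 5.8%: 155,450 × 2.22653995729 ≈ 346,115.6364.
Then 15 years at 2.1%: 346,115.6364 × 1.36913069291 ≈ 473,877.5410.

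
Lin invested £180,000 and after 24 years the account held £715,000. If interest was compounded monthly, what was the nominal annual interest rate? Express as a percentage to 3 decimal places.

The 288-period growth factor is 715,000/180,000 = 3.97222.
r/12 = 3.97222^(1/288) − 1 ≈ 0.00480081, so r ≈ 12·0.00480081 = 5.76097%.

5.761%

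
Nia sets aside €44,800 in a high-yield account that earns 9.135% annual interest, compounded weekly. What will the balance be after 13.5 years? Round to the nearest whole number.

€153,600

Periodic rate = 9.135%/52 = 0.00175673; periods = 52·13.5 = 702.
A = 44,800·(1 + 0.09135/52)^702 ≈ 44,800·3.42856924631 ≈ 153,599.9022.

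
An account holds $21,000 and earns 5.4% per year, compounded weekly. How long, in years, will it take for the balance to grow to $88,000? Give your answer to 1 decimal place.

(1 + 0.00103846)^(52t) = 88,000/21,000 = 4.1905.
52t·ln(1 + 0.00103846) = ln(4.1905); 52t = 1.4328/0.00103792 ≈ 1380.4635.
t ≈ 26.5474 years.

26.5 years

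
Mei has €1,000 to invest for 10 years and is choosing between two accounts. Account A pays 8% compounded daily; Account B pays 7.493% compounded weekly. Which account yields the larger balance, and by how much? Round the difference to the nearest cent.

Account A growth factor: (1 + 0.08/365)^3650 ≈ 2.22534585; balance ≈ 2,225.3458.
Account B growth factor: (1 + 0.07493/52)^520 ≈ 2.114377963; balance ≈ 2,114.3780.
Account A is larger by 110.9679.

Account A, by €110.97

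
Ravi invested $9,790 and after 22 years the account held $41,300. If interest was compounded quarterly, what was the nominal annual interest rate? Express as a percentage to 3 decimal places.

(1 + r/4)^88 = 41,300/9,790 = 4.21859.
1 + r/4 = 4.21859^(1/88) ≈ 1.016492, so r/4 ≈ 0.0164925.
r ≈ 4·0.0164925 = 6.59700%.

6.597%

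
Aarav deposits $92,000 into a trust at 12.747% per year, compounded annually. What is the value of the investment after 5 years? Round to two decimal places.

Growth factor = (1 + 0.12747)^5 ≈ 1.82190183997.
A ≈ 92,000 × 1.82190183997 ≈ 167,614.9693.

$167,614.97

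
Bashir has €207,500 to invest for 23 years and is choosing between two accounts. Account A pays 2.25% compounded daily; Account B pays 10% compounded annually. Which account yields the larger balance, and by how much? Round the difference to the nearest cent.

Account B, by €1,509,874.03

A: (1 + 0.0225/365)^8395 ≈ 1.67780107192, so 207,500 × 1.67780107192 ≈ 348,143.7224.
B: (1 + 0.1)^23 ≈ 8.954302432552, so 207,500 × 8.954302432552 ≈ 1,858,017.7548.
Difference ≈ 1,509,874.0323 in favor of B.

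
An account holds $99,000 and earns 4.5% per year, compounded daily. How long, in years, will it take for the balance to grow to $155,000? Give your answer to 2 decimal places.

We need (1 + 0.000123288)^(365t) = 1.5657, so 365t = ln 1.5657 / ln 1.000123 ≈ 3636.4780.
t ≈ 3636.4780/365 = 9.9630 years.

9.96 years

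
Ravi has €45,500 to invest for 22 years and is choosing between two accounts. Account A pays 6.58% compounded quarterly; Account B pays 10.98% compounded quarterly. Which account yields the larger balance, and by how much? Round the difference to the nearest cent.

Account B, by €301,879.01

A: (1 + 0.01645)^88 ≈ 4.20310053129, so 45,500 × 4.20310053129 ≈ 191,241.0742.
B: (1 + 0.02745)^88 ≈ 10.8378039465, so 45,500 × 10.8378039465 ≈ 493,120.0796.
Difference ≈ 301,879.0054 in favor of B.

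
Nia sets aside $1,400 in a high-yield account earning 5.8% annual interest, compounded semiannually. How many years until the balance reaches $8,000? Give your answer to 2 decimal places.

30.48 years

We need (1 + 0.029)^(2t) = 5.7143, so 2t = ln 5.7143 / ln 1.029 ≈ 60.9697.
t ≈ 60.9697/2 = 30.4849 years.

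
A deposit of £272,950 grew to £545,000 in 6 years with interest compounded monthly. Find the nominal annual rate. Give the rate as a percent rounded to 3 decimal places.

11.580%

(1 + r/12)^72 = 545,000/272,950 = 1.9967.
1 + r/12 = 1.9967^(1/72) ≈ 1.00965, so r/12 ≈ 0.00965039.
r ≈ 12·0.00965039 = 11.58047%.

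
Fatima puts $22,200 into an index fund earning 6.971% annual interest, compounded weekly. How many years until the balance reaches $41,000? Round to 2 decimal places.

8.81 years

We need (1 + 0.00134058)^(52t) = 1.8468, so 52t = ln 1.8468 / ln 1.001341 ≈ 457.9304.
t ≈ 457.9304/52 = 8.8064 years.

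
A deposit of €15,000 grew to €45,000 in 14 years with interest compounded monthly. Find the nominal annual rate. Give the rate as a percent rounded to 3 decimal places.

7.873%

The 168-period growth factor is 45,000/15,000 = 3.
r/12 = 3^(1/168) − 1 ≈ 0.00656079, so r ≈ 12·0.00656079 = 7.87294%.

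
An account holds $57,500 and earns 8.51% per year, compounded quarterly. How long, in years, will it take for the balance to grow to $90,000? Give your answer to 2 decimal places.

5.32 years

We need (1 + 0.021275)^(4t) = 1.5652, so 4t = ln 1.5652 / ln 1.021275 ≈ 21.2820.
t ≈ 21.2820/4 = 5.3205 years.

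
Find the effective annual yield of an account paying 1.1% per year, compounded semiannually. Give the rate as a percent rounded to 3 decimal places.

One year is 2 periods at 0.0055 each: (1 + 0.0055)^2 ≈ 1.01103.
EAR = 1.01103 − 1 ≈ 1.10303%.

1.103%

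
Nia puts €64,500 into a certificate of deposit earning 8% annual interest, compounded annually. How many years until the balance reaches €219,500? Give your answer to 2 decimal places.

15.91 years

We need (1 + 0.08)^t = 3.4031, so t = ln 3.4031 / ln 1.08 ≈ 15.9131.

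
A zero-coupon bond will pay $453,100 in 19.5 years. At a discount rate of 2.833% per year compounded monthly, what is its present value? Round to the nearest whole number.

Growth factor = (1 + 0.02833/12)^234 ≈ 1.73634776397.
P = 453,100/1.73634776397 ≈ 260,950.0294.

$260,950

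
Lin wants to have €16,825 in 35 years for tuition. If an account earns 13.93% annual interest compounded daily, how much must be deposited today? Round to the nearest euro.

€129

Growth factor = (1 + 0.1393/365)^12775 ≈ 130.91783129.
P = 16,825/130.91783129 ≈ 128.5157.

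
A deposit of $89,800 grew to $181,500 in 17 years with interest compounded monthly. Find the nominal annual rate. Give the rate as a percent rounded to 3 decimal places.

4.146%

The 204-period growth factor is 181,500/89,800 = 2.02116.
r/12 = 2.02116^(1/204) − 1 ≈ 0.00345532, so r ≈ 12·0.00345532 = 4.14639%.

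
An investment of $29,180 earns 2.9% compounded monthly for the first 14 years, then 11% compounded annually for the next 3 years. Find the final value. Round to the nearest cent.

$59,863.91

Phase 1: 29,180·(1 + 0.029/12)^168 ≈ 43,771.9740.
Phase 2: 43,771.9740·(1 + 0.11)^3 ≈ 59,863.9085.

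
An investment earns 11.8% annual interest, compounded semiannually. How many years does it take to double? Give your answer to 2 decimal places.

6.05 years

(1 + 0.059)^(2t) = 2.
2t = ln 2 / ln(1 + 0.059) ≈ 0.69315/0.0573251 ≈ 12.0915.
t ≈ 6.0458.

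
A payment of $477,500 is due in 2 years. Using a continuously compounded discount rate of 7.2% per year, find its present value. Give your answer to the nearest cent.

$413,461.40

P = A·e^(−rt) = 477,500·e^(−0.144).
e^(−0.144) ≈ 0.865887748059, so P ≈ 413,461.3997.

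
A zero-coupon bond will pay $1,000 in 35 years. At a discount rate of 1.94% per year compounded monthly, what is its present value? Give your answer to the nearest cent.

Periodic rate = 1.94%/12 = 0.00161667; 420 periods.
P = 1,000/(1 + 0.0194/12)^420 ≈ 1,000/1.97082401 ≈ 507.4020.

$507.40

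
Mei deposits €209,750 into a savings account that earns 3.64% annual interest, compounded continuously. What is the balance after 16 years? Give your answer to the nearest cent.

A = P·e^(rt) = 209,750·e^(0.0364·16) = 209,750·e^0.5824.
e^0.5824 ≈ 1.79033007089, so A ≈ 375,521.7324.

€375,521.73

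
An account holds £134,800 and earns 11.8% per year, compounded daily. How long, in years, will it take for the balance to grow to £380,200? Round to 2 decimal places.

(1 + 0.000323288)^(365t) = 380,200/134,800 = 2.8205.
365t·ln(1 + 0.000323288) = ln(2.8205); 365t = 1.0369/0.000323235 ≈ 3207.8948.
t ≈ 8.7888 years.

8.79 years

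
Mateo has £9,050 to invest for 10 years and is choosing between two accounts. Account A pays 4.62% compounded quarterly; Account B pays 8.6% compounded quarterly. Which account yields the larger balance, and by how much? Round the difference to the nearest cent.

Account A growth factor: (1 + 0.01155)^40 ≈ 1.5830483404; balance ≈ 14,326.5875.
Account B growth factor: (1 + 0.0215)^40 ≈ 2.3417193184; balance ≈ 21,192.5598.
Account B is larger by 6,865.9724.

Account B, by £6,865.97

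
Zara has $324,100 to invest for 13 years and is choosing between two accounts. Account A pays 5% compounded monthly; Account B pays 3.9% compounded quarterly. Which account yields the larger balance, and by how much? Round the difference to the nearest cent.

Account A growth factor: (1 + 0.05/12)^156 ≈ 1.91295579631; balance ≈ 619,988.9736.
Account B growth factor: (1 + 0.00975)^52 ≈ 1.65623064392; balance ≈ 536,784.3517.
Account A is larger by 83,204.6219.

Account A, by $83,204.62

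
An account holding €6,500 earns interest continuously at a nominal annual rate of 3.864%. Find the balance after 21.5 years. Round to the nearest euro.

A = P·e^(rt) = 6,500·e^(0.03864·21.5) = 6,500·e^0.83076.
e^0.83076 ≈ 2.295062325, so A ≈ 14,917.9051.

€14,918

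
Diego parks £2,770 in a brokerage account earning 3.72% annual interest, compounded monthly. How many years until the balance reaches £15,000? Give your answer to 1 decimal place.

We need (1 + 0.0031)^(12t) = 5.4152, so 12t = ln 5.4152 / ln 1.0031 ≈ 545.7483.
t ≈ 545.7483/12 = 45.4790 years.

45.5 years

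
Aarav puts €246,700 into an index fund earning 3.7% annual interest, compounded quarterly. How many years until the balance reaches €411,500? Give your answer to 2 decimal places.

13.89 years

We need (1 + 0.00925)^(4t) = 1.668, so 4t = ln 1.668 / ln 1.00925 ≈ 55.5674.
t ≈ 55.5674/4 = 13.8919 years.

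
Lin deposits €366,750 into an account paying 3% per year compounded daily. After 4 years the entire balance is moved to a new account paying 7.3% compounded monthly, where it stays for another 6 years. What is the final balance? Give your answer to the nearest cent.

€639,923.48

After 4 years at 3%: 366,750 × 1.12749129164 ≈ 413,507.4312.
Then 6 years at 7.3%: 413,507.4312 × 1.54755014431 ≈ 639,923.4848.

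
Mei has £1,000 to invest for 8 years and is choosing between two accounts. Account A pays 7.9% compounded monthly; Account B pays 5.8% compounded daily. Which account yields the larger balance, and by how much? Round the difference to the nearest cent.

Account A, by £287.11

A: (1 + 0.079/12)^96 ≈ 1.877476808, so 1,000 × 1.877476808 ≈ 1,877.4768.
B: (1 + 0.058/365)^2920 ≈ 1.590364346, so 1,000 × 1.590364346 ≈ 1,590.3643.
Difference ≈ 287.1125 in favor of A.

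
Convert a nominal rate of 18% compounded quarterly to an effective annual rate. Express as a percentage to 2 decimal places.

19.25%

EAR = (1 + 18%/4)^4 − 1 = (1 + 0.045)^4 − 1.
(1 + 0.045)^4 ≈ 1.192519, so EAR ≈ 19.25186%.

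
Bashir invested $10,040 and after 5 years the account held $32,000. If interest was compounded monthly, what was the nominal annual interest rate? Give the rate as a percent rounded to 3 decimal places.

23.409%

(1 + r/12)^60 = 32,000/10,040 = 3.18725.
1 + r/12 = 3.18725^(1/60) ≈ 1.019507, so r/12 ≈ 0.0195071.
r ≈ 12·0.0195071 = 23.40857%.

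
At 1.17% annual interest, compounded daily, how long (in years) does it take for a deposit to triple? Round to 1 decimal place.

93.9 years

(1 + 0.0000320548)^(365t) = 3.
365t = ln 3 / ln(1 + 0.0000320548) ≈ 1.0986/3.20543e-05 ≈ 34273.4968.
t ≈ 93.9000.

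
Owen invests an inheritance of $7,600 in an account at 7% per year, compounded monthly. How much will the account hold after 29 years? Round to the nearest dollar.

Growth factor = (1 + 0.07/12)^348 ≈ 7.5693113461.
A ≈ 7,600 × 7.5693113461 ≈ 57,526.7662.

$57,527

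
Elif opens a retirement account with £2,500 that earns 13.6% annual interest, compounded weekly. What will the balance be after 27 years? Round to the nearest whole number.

£97,856

Growth factor = (1 + 0.136/52)^1404 ≈ 39.14240906.
A ≈ 2,500 × 39.14240906 ≈ 97,856.0227.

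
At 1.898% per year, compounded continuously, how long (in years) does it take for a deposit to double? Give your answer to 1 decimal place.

e^(0.01898t) = 2, so 0.01898t = ln 2 ≈ 0.69315.
t ≈ 0.69315/0.01898 ≈ 36.5199.

36.5 years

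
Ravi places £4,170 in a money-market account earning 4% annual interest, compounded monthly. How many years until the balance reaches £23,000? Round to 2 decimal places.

42.76 years

(1 + 0.00333333)^(12t) = 23,000/4,170 = 5.5156.
12t·ln(1 + 0.00333333) = ln(5.5156); 12t = 1.7076/0.00332779 ≈ 513.1268.
t ≈ 42.7606 years.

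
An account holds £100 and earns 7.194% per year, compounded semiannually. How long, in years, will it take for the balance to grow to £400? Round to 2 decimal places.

We need (1 + 0.03597)^(2t) = 4, so 2t = ln 4 / ln 1.03597 ≈ 39.2294.
t ≈ 39.2294/2 = 19.6147 years.

19.61 years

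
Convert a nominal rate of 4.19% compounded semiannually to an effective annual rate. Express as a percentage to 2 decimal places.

4.23%

EAR = (1 + 4.19%/2)^2 − 1 = (1 + 0.02095)^2 − 1.
(1 + 0.02095)^2 ≈ 1.042339, so EAR ≈ 4.23389%.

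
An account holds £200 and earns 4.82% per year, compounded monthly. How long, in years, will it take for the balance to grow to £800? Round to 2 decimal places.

We need (1 + 0.00401667)^(12t) = 4, so 12t = ln 4 / ln 1.004017 ≈ 345.8282.
t ≈ 345.8282/12 = 28.8190 years.

28.82 years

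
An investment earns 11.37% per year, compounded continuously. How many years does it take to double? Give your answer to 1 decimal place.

e^(0.1137t) = 2, so 0.1137t = ln 2 ≈ 0.69315.
t ≈ 0.69315/0.1137 ≈ 6.0963.

6.1 years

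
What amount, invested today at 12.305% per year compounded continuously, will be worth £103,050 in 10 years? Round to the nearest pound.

P = A·e^(−rt) = 103,050·e^(−1.2305).
e^(−1.2305) ≈ 0.292146467923, so P ≈ 30,105.6935.

£30,106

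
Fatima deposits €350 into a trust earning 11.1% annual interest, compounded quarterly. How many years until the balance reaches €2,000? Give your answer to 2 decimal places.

We need (1 + 0.02775)^(4t) = 5.7143, so 4t = ln 5.7143 / ln 1.02775 ≈ 63.6772.
t ≈ 63.6772/4 = 15.9193 years.

15.92 years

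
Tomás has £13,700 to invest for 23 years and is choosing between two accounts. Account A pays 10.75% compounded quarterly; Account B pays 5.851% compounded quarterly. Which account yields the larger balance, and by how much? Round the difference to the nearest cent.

Account A, by £105,047.42

Account A growth factor: (1 + 0.026875)^92 ≈ 11.4714266278; balance ≈ 157,158.5448.
Account B growth factor: (1 + 0.0146275)^92 ≈ 3.8037316787; balance ≈ 52,111.1240.
Account A is larger by 105,047.4208.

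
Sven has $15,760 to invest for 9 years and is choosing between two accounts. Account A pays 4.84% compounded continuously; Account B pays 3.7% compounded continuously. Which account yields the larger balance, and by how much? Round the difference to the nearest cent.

Account A, by $2,375.71

Account A growth factor: e^(0.0484·9) = e^0.4356 ≈ 1.5458903149; balance ≈ 24,363.2314.
Account B growth factor: e^(0.037·9) = e^0.333 ≈ 1.3951472985; balance ≈ 21,987.5214.
Account A is larger by 2,375.7099.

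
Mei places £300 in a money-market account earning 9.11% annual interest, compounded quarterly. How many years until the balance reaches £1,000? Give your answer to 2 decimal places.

We need (1 + 0.022775)^(4t) = 3.3333, so 4t = ln 3.3333 / ln 1.022775 ≈ 53.4635.
t ≈ 53.4635/4 = 13.3659 years.

13.37 years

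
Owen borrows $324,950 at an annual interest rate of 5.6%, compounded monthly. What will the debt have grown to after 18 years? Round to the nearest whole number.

$888,315

Periodic rate = 5.6%/12 = 0.00466667; periods = 12·18 = 216.
A = 324,950·(1 + 0.056/12)^216 ≈ 324,950·2.73369805599 ≈ 888,315.1833.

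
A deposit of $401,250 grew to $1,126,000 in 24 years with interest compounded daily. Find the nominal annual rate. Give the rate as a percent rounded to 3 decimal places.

(1 + r/365)^8760 = 1,126,000/401,250 = 2.80623.
1 + r/365 = 2.80623^(1/8760) ≈ 1.000118, so r/365 ≈ 0.000117797.
r ≈ 365·0.000117797 = 4.29960%.

4.300%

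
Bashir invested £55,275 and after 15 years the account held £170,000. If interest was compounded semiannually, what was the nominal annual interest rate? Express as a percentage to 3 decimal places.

7.632%

(1 + r/2)^30 = 170,000/55,275 = 3.07553.
1 + r/2 = 3.07553^(1/30) ≈ 1.038159, so r/2 ≈ 0.0381593.
r ≈ 2·0.0381593 = 7.63186%.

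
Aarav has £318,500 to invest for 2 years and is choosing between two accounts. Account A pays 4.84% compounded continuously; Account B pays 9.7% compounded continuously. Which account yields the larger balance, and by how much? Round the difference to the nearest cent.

Account B, by £35,817.32

Account A growth factor: e^(0.0484·2) = e^0.0968 ≈ 1.10164002358; balance ≈ 350,872.3475.
Account B growth factor: e^(0.097·2) = e^0.194 ≈ 1.21409628296; balance ≈ 386,689.6661.
Account B is larger by 35,817.3186.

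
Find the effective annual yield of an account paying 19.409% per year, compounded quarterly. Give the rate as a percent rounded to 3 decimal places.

EAR = (1 + 19.409%/4)^4 − 1 = (1 + 0.0485225)^4 − 1.
(1 + 0.0485225)^4 ≈ 1.208679, so EAR ≈ 20.86791%.

20.868%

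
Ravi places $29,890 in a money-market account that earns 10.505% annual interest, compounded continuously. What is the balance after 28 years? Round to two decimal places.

$566,186.75

A = P·e^(rt) = 29,890·e^(0.10505·28) = 29,890·e^2.9414.
e^2.9414 ≈ 18.9423470433, so A ≈ 566,186.7531.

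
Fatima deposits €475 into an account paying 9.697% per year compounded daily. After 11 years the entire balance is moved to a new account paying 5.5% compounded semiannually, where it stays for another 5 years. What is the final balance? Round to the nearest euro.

Phase 1: 475·(1 + 0.09697/365)^4015 ≈ 1,380.0060.
Phase 2: 1,380.0060·(1 + 0.0275)^10 ≈ 1,810.0863.

€1,810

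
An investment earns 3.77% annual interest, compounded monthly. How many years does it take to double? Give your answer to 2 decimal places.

(1 + 0.00314167)^(12t) = 2.
12t = ln 2 / ln(1 + 0.00314167) ≈ 0.69315/0.00313674 ≈ 220.9768.
t ≈ 18.4147.

18.41 years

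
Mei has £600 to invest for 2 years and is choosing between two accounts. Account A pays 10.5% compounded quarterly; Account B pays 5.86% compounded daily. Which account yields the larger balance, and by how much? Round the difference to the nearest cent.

Account A, by £63.60

Account A growth factor: (1 + 0.02625)^8 ≈ 1.23034062; balance ≈ 738.2044.
Account B growth factor: (1 + 0.0586/365)^730 ≈ 1.1243337; balance ≈ 674.6002.
Account A is larger by 63.6041.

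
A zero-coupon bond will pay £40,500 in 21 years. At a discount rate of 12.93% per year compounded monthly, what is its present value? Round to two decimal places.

£2,719.71

Growth factor = (1 + 0.010775)^252 ≈ 14.891276355.
P = 40,500/14.891276355 ≈ 2,719.7131.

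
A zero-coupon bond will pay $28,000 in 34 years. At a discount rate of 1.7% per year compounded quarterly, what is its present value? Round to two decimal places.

Growth factor = (1 + 0.00425)^136 ≈ 1.7802881247.
P = 28,000/1.7802881247 ≈ 15,727.7913.

$15,727.79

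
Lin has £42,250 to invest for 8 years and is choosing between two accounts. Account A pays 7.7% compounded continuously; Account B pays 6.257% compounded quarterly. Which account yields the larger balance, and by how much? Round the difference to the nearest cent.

Account A, by £8,798.22

Account A growth factor: e^(0.077·8) = e^0.616 ≈ 1.8515071813; balance ≈ 78,226.1784.
Account B growth factor: (1 + 0.0156425)^32 ≈ 1.6432653823; balance ≈ 69,427.9624.
Account A is larger by 8,798.2160.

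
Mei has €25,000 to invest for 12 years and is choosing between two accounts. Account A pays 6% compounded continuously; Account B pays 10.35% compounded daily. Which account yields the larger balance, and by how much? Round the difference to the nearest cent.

A: e^(0.06·12) = e^0.72 ≈ 2.0544332106, so 25,000 × 2.0544332106 ≈ 51,360.8303.
B: (1 + 0.1035/365)^4380 ≈ 3.4619220531, so 25,000 × 3.4619220531 ≈ 86,548.0513.
Difference ≈ 35,187.2211 in favor of B.

Account B, by €35,187.22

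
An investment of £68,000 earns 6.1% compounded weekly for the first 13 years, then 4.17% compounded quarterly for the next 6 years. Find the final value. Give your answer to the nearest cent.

After 13 years at 6.1%: 68,000 × 2.20898964864 ≈ 150,211.2961.
Then 6 years at 4.17%: 150,211.2961 × 1.28261995542 ≈ 192,664.0059.

£192,664.01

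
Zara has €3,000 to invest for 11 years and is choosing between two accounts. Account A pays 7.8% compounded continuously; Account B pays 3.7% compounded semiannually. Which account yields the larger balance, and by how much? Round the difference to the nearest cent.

A: e^(0.078·11) = e^0.858 ≈ 2.358439095, so 3,000 × 2.358439095 ≈ 7,075.3173.
B: (1 + 0.0185)^22 ≈ 1.496727483, so 3,000 × 1.496727483 ≈ 4,490.1825.
Difference ≈ 2,585.1348 in favor of A.

Account A, by €2,585.13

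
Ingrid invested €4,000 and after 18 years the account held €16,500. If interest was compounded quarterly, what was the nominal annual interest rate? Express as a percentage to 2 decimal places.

The 72-period growth factor is 16,500/4,000 = 4.125.
r/4 = 4.125^(1/72) − 1 ≈ 0.0198764, so r ≈ 4·0.0198764 = 7.95057%.

7.95%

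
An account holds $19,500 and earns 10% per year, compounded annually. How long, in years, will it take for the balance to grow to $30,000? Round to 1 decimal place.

(1 + 0.1)^t = 30,000/19,500 = 1.5385.
t·ln(1 + 0.1) = ln(1.5385); t = 0.43078/0.0953102 ≈ 4.5198.

4.5 years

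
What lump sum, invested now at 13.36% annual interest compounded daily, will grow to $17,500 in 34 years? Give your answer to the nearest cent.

$186.49

Periodic rate = 13.36%/365 = 0.000366027; 12410 periods.
P = 17,500/(1 + 0.1336/365)^12410 ≈ 17,500/93.837905236 ≈ 186.4918.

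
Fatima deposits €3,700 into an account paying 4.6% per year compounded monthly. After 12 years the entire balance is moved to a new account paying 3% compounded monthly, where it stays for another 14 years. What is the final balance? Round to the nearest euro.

Phase 1: 3,700·(1 + 0.046/12)^144 ≈ 6,419.0974.
Phase 2: 6,419.0974·(1 + 0.0025)^168 ≈ 9,764.5003.

€9,765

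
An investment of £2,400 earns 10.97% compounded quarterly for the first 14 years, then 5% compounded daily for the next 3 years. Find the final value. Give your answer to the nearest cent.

£12,686.98

After 14 years at 10.97%: 2,400 × 4.5499563218 ≈ 10,919.8952.
Then 3 years at 5%: 10,919.8952 × 1.1618223072 ≈ 12,686.9778.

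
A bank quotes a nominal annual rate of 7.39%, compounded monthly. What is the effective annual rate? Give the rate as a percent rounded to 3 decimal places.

One year is 12 periods at 0.00615833 each: (1 + 0.00615833)^12 ≈ 1.076455.
EAR = 1.076455 − 1 ≈ 7.64552%.

7.646%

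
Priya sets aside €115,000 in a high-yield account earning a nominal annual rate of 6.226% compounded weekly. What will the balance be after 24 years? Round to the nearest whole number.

Periodic rate = 6.226%/52 = 0.00119731; periods = 52·24 = 1248.
A = 115,000·(1 + 0.06226/52)^1248 ≈ 115,000·4.45196771174 ≈ 511,976.2868.

€511,976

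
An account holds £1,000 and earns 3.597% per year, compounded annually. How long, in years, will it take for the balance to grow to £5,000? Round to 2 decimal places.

45.54 years

We need (1 + 0.03597)^t = 5, so t = ln 5 / ln 1.03597 ≈ 45.5439.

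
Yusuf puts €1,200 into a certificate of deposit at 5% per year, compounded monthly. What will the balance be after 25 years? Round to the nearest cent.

€4,177.55

Periodic rate = 5%/12 = 0.00416667; periods = 12·25 = 300.
A = 1,200·(1 + 0.05/12)^300 ≈ 1,200·3.481290452 ≈ 4,177.5485.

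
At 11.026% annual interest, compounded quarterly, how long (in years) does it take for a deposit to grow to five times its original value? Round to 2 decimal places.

14.80 years

(1 + 0.027565)^(4t) = 5.
4t = ln 5 / ln(1 + 0.027565) ≈ 1.6094/0.0271919 ≈ 59.1881.
t ≈ 14.7970.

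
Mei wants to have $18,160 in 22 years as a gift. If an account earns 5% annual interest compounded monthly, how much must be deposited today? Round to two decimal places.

Growth factor = (1 + 0.05/12)^264 ≈ 2.9973083799.
P = 18,160/2.9973083799 ≈ 6,058.7693.

$6,058.77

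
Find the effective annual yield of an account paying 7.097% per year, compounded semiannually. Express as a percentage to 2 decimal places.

7.22%

One year is 2 periods at 0.035485 each: (1 + 0.035485)^2 ≈ 1.072229.
EAR = 1.072229 − 1 ≈ 7.22292%.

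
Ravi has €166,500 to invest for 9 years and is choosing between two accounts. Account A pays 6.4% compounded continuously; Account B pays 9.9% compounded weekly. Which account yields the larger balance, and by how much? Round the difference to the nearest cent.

Account A growth factor: e^(0.064·9) = e^0.576 ≈ 1.7789085463; balance ≈ 296,188.2730.
Account B growth factor: (1 + 0.099/52)^468 ≈ 2.43550203913; balance ≈ 405,511.0895.
Account B is larger by 109,322.8166.

Account B, by €109,322.82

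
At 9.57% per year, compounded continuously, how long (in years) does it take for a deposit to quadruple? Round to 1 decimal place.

14.5 years

e^(0.0957t) = 4, so 0.0957t = ln 4 ≈ 1.3863.
t ≈ 1.3863/0.0957 ≈ 14.4858.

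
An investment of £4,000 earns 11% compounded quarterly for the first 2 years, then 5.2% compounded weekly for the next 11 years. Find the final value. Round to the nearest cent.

After 2 years at 11%: 4,000 × 1.242380552 ≈ 4,969.5222.
Then 11 years at 5.2%: 4,969.5222 × 1.771300798 ≈ 8,802.5186.

£8,802.52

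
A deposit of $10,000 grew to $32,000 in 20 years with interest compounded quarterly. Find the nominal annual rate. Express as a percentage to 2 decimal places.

The 80-period growth factor is 32,000/10,000 = 3.2.
r/4 = 3.2^(1/80) − 1 ≈ 0.0146456, so r ≈ 4·0.0146456 = 5.85824%.

5.86%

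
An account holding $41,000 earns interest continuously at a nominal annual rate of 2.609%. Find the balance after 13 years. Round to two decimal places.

A = P·e^(rt) = 41,000·e^(0.02609·13) = 41,000·e^0.33917.
e^0.33917 ≈ 1.4037819679, so A ≈ 57,555.0607.

$57,555.06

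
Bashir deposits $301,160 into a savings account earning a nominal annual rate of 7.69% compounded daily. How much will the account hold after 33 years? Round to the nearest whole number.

$3,808,819

Periodic rate = 7.69%/365 = 0.000210685; periods = 365·33 = 12045.
A = 301,160·(1 + 0.0769/365)^12045 ≈ 301,160·12.64716032791 ≈ 3,808,818.8044.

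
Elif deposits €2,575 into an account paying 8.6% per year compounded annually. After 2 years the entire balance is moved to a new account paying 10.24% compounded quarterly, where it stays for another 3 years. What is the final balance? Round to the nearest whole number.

After 2 years at 8.6%: 2,575 × 1.179396 ≈ 3,036.9447.
Then 3 years at 10.24%: 3,036.9447 × 1.354366322 ≈ 4,113.1356.

€4,113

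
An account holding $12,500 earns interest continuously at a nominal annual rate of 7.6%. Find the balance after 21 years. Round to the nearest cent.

$61,665.75

A = P·e^(rt) = 12,500·e^(0.076·21) = 12,500·e^1.596.
e^1.596 ≈ 4.9332598662, so A ≈ 61,665.7483.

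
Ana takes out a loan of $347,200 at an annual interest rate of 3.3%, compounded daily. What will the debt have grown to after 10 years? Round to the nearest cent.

$482,936.93

Periodic rate = 3.3%/365 = 0.000090411; periods = 365·10 = 3650.
A = 347,200·(1 + 0.033/365)^3650 ≈ 347,200·1.39094737967 ≈ 482,936.9302.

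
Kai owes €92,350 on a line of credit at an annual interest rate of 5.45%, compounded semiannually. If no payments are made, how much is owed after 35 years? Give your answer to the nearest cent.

€606,411.45

Periodic rate = 5.45%/2 = 0.02725; periods = 2·35 = 70.
A = 92,350·(1 + 0.02725)^70 ≈ 92,350·6.56644778769 ≈ 606,411.4532.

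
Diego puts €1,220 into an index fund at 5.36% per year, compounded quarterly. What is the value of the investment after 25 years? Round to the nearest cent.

Growth factor = (1 + 0.0134)^100 ≈ 3.785210146.
A ≈ 1,220 × 3.785210146 ≈ 4,617.9564.

€4,617.96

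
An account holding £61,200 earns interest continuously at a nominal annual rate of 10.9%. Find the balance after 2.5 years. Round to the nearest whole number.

A = P·e^(rt) = 61,200·e^(0.109·2.5) = 61,200·e^0.2725.
e^0.2725 ≈ 1.3132434589, so A ≈ 80,370.4997.

£80,370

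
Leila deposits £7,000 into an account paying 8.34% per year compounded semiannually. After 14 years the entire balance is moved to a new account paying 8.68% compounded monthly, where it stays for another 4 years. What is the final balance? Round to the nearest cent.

Phase 1: 7,000·(1 + 0.0417)^28 ≈ 21,973.1660.
Phase 2: 21,973.1660·(1 + 0.0868/12)^48 ≈ 31,055.3873.

£31,055.39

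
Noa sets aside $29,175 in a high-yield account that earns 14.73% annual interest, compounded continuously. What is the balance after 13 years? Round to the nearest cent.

$197,989.14

A = P·e^(rt) = 29,175·e^(0.1473·13) = 29,175·e^1.9149.
e^1.9149 ≈ 6.78626013705, so A ≈ 197,989.1395.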